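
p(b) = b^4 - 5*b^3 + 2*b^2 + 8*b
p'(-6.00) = -1420.00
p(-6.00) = 2400.00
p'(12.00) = 4808.00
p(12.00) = 12480.00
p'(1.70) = -8.90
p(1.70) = 3.17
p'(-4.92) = -851.16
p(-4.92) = 1190.48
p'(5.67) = 277.58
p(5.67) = 231.79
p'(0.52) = 6.59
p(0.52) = 4.07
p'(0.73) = 4.48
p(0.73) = 5.24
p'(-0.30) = 5.34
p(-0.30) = -2.08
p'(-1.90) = -81.19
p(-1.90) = 39.35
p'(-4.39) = -637.06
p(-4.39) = 797.86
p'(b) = 4*b^3 - 15*b^2 + 4*b + 8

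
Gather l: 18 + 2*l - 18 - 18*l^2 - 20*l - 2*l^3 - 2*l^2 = -2*l^3 - 20*l^2 - 18*l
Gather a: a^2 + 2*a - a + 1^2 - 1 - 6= a^2 + a - 6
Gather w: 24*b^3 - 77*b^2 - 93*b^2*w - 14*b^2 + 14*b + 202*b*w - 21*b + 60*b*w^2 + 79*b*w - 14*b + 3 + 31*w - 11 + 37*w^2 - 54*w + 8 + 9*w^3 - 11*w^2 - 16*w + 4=24*b^3 - 91*b^2 - 21*b + 9*w^3 + w^2*(60*b + 26) + w*(-93*b^2 + 281*b - 39) + 4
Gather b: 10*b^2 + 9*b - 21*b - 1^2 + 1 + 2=10*b^2 - 12*b + 2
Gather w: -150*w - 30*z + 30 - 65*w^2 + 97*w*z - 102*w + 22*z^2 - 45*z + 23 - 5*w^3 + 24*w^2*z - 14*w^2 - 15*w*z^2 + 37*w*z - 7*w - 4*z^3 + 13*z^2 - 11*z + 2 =-5*w^3 + w^2*(24*z - 79) + w*(-15*z^2 + 134*z - 259) - 4*z^3 + 35*z^2 - 86*z + 55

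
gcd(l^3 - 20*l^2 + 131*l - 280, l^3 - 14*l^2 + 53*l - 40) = l^2 - 13*l + 40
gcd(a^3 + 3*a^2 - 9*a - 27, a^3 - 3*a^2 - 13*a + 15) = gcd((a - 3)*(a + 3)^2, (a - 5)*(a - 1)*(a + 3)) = a + 3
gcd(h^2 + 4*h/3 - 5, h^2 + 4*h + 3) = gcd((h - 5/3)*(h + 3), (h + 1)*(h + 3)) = h + 3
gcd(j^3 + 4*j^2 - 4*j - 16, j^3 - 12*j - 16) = j + 2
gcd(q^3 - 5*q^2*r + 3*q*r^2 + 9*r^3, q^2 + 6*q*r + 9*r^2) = 1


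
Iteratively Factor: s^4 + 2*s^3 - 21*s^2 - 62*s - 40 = (s + 1)*(s^3 + s^2 - 22*s - 40) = (s + 1)*(s + 4)*(s^2 - 3*s - 10) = (s - 5)*(s + 1)*(s + 4)*(s + 2)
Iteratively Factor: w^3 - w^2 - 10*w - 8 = (w - 4)*(w^2 + 3*w + 2) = (w - 4)*(w + 2)*(w + 1)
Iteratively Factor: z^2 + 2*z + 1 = (z + 1)*(z + 1)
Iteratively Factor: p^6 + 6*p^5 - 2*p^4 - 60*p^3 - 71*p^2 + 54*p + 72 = (p - 3)*(p^5 + 9*p^4 + 25*p^3 + 15*p^2 - 26*p - 24) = (p - 3)*(p + 3)*(p^4 + 6*p^3 + 7*p^2 - 6*p - 8) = (p - 3)*(p + 1)*(p + 3)*(p^3 + 5*p^2 + 2*p - 8) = (p - 3)*(p + 1)*(p + 3)*(p + 4)*(p^2 + p - 2) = (p - 3)*(p - 1)*(p + 1)*(p + 3)*(p + 4)*(p + 2)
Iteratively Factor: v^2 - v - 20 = (v + 4)*(v - 5)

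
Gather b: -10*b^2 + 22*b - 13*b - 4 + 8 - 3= -10*b^2 + 9*b + 1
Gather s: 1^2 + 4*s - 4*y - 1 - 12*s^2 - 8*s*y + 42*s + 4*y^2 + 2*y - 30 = -12*s^2 + s*(46 - 8*y) + 4*y^2 - 2*y - 30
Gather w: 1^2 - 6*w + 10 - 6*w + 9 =20 - 12*w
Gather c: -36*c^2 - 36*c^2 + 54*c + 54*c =-72*c^2 + 108*c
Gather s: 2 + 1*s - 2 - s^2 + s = -s^2 + 2*s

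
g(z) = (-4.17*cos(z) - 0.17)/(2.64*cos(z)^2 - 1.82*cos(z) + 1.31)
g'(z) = (5.28*sin(z)*cos(z) - 1.82*sin(z))*(-4.17*cos(z) - 0.17)/(2.64*cos(z)^2 - 1.82*cos(z) + 1.31)^2 + 4.17*sin(z)/(2.64*cos(z)^2 - 1.82*cos(z) + 1.31)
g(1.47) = -0.51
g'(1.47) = 4.16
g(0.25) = -2.08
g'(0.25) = -0.33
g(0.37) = -2.13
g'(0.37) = -0.46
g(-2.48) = 0.71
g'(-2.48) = 0.01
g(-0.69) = -2.29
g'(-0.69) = 0.43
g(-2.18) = 0.69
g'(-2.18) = -0.21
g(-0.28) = -2.09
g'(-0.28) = 0.36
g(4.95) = -1.12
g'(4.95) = -4.55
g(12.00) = -2.23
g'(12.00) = 0.55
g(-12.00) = -2.23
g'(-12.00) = -0.55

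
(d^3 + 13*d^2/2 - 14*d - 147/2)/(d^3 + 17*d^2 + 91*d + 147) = (d - 7/2)/(d + 7)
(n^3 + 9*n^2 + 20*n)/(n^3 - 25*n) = (n + 4)/(n - 5)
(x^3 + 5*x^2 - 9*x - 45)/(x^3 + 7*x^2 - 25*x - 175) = (x^2 - 9)/(x^2 + 2*x - 35)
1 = 1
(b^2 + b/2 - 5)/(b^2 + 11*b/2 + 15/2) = (b - 2)/(b + 3)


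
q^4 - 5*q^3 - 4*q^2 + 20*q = q*(q - 5)*(q - 2)*(q + 2)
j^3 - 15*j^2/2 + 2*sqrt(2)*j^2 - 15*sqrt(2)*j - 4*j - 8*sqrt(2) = (j - 8)*(j + 1/2)*(j + 2*sqrt(2))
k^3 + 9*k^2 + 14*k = k*(k + 2)*(k + 7)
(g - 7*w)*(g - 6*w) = g^2 - 13*g*w + 42*w^2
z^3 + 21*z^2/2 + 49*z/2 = z*(z + 7/2)*(z + 7)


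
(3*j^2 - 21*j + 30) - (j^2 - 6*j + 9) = 2*j^2 - 15*j + 21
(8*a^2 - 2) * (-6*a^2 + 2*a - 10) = -48*a^4 + 16*a^3 - 68*a^2 - 4*a + 20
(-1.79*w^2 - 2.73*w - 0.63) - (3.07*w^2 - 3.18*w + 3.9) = -4.86*w^2 + 0.45*w - 4.53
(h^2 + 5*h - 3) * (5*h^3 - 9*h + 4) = 5*h^5 + 25*h^4 - 24*h^3 - 41*h^2 + 47*h - 12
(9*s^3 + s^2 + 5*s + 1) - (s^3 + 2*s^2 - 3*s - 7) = 8*s^3 - s^2 + 8*s + 8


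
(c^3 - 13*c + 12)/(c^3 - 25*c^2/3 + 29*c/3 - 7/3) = 3*(c^2 + c - 12)/(3*c^2 - 22*c + 7)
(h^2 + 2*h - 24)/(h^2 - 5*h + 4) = (h + 6)/(h - 1)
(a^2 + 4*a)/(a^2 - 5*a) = (a + 4)/(a - 5)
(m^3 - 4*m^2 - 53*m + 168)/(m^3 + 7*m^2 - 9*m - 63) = (m - 8)/(m + 3)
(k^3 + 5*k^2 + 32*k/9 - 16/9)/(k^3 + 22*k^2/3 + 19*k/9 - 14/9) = (3*k^2 + 16*k + 16)/(3*k^2 + 23*k + 14)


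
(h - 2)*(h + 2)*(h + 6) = h^3 + 6*h^2 - 4*h - 24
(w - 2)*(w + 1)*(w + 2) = w^3 + w^2 - 4*w - 4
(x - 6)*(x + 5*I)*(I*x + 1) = I*x^3 - 4*x^2 - 6*I*x^2 + 24*x + 5*I*x - 30*I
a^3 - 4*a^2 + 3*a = a*(a - 3)*(a - 1)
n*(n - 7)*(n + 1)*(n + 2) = n^4 - 4*n^3 - 19*n^2 - 14*n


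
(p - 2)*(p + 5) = p^2 + 3*p - 10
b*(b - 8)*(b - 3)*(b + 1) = b^4 - 10*b^3 + 13*b^2 + 24*b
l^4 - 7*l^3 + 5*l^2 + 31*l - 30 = (l - 5)*(l - 3)*(l - 1)*(l + 2)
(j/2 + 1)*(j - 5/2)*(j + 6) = j^3/2 + 11*j^2/4 - 4*j - 15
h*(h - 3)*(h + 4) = h^3 + h^2 - 12*h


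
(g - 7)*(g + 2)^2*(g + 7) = g^4 + 4*g^3 - 45*g^2 - 196*g - 196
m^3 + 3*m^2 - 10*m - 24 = (m - 3)*(m + 2)*(m + 4)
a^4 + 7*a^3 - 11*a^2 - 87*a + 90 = (a - 3)*(a - 1)*(a + 5)*(a + 6)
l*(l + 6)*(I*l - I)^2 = -l^4 - 4*l^3 + 11*l^2 - 6*l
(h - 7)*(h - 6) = h^2 - 13*h + 42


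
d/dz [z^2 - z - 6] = 2*z - 1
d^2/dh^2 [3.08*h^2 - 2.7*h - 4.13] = 6.16000000000000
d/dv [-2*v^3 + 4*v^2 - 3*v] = -6*v^2 + 8*v - 3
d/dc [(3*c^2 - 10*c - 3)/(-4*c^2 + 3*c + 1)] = (-31*c^2 - 18*c - 1)/(16*c^4 - 24*c^3 + c^2 + 6*c + 1)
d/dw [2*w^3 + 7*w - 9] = 6*w^2 + 7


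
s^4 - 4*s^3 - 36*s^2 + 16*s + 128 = (s - 8)*(s - 2)*(s + 2)*(s + 4)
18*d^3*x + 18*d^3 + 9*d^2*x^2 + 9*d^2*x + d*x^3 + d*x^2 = (3*d + x)*(6*d + x)*(d*x + d)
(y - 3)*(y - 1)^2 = y^3 - 5*y^2 + 7*y - 3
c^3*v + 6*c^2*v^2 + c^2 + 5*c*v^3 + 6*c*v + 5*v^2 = (c + v)*(c + 5*v)*(c*v + 1)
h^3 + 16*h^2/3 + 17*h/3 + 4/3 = (h + 1/3)*(h + 1)*(h + 4)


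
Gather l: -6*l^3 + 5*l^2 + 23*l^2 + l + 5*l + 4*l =-6*l^3 + 28*l^2 + 10*l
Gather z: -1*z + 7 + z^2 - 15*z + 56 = z^2 - 16*z + 63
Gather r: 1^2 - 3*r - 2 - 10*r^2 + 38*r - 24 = -10*r^2 + 35*r - 25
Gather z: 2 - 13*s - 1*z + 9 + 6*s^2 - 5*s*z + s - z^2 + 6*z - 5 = 6*s^2 - 12*s - z^2 + z*(5 - 5*s) + 6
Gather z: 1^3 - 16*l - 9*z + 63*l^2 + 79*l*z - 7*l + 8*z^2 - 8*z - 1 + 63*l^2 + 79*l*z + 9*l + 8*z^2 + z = 126*l^2 - 14*l + 16*z^2 + z*(158*l - 16)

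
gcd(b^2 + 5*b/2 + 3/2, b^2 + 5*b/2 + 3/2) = b^2 + 5*b/2 + 3/2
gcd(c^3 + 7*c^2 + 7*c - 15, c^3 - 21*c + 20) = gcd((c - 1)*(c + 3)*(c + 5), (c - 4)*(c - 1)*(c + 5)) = c^2 + 4*c - 5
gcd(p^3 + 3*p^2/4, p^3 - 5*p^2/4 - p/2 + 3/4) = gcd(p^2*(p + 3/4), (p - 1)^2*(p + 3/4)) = p + 3/4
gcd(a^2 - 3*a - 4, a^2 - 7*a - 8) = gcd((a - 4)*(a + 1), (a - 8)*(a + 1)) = a + 1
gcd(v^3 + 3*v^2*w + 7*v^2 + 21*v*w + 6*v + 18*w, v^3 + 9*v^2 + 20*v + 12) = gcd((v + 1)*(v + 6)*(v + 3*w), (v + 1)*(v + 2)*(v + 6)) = v^2 + 7*v + 6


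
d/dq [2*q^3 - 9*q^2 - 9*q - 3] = 6*q^2 - 18*q - 9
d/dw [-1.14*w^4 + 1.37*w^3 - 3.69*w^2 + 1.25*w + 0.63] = -4.56*w^3 + 4.11*w^2 - 7.38*w + 1.25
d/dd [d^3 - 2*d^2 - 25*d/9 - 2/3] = 3*d^2 - 4*d - 25/9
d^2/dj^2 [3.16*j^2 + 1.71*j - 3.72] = 6.32000000000000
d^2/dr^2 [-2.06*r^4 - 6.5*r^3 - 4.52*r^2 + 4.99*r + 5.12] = -24.72*r^2 - 39.0*r - 9.04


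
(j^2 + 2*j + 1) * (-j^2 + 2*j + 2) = -j^4 + 5*j^2 + 6*j + 2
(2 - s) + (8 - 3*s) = 10 - 4*s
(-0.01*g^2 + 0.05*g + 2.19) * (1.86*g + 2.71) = -0.0186*g^3 + 0.0659*g^2 + 4.2089*g + 5.9349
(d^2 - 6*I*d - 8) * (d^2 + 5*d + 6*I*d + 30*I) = d^4 + 5*d^3 + 28*d^2 + 140*d - 48*I*d - 240*I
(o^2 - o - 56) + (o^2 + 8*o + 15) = 2*o^2 + 7*o - 41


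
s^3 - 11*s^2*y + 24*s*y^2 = s*(s - 8*y)*(s - 3*y)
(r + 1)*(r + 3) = r^2 + 4*r + 3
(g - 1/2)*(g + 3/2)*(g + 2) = g^3 + 3*g^2 + 5*g/4 - 3/2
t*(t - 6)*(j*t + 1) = j*t^3 - 6*j*t^2 + t^2 - 6*t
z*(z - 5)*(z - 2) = z^3 - 7*z^2 + 10*z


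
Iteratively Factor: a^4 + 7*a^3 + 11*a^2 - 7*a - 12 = (a + 1)*(a^3 + 6*a^2 + 5*a - 12) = (a + 1)*(a + 4)*(a^2 + 2*a - 3) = (a + 1)*(a + 3)*(a + 4)*(a - 1)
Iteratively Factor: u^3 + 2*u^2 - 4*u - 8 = (u + 2)*(u^2 - 4) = (u + 2)^2*(u - 2)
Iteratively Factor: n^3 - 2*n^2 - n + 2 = (n - 1)*(n^2 - n - 2) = (n - 1)*(n + 1)*(n - 2)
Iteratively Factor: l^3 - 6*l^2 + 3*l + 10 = (l - 5)*(l^2 - l - 2) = (l - 5)*(l - 2)*(l + 1)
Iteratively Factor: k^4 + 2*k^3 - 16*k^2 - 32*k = (k + 4)*(k^3 - 2*k^2 - 8*k) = (k - 4)*(k + 4)*(k^2 + 2*k) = (k - 4)*(k + 2)*(k + 4)*(k)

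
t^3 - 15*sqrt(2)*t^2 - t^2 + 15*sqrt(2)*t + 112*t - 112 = (t - 1)*(t - 8*sqrt(2))*(t - 7*sqrt(2))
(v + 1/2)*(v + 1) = v^2 + 3*v/2 + 1/2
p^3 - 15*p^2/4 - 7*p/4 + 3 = (p - 4)*(p - 3/4)*(p + 1)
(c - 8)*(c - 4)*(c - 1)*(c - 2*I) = c^4 - 13*c^3 - 2*I*c^3 + 44*c^2 + 26*I*c^2 - 32*c - 88*I*c + 64*I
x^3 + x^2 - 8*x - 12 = (x - 3)*(x + 2)^2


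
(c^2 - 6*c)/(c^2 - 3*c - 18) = c/(c + 3)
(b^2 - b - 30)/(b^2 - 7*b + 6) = (b + 5)/(b - 1)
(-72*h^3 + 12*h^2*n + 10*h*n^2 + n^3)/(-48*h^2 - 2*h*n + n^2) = (12*h^2 - 4*h*n - n^2)/(8*h - n)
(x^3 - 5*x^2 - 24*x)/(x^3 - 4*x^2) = (x^2 - 5*x - 24)/(x*(x - 4))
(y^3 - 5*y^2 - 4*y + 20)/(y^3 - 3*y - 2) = (y^2 - 3*y - 10)/(y^2 + 2*y + 1)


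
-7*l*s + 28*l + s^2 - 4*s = (-7*l + s)*(s - 4)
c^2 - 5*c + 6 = (c - 3)*(c - 2)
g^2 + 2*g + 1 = (g + 1)^2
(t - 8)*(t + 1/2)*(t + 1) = t^3 - 13*t^2/2 - 23*t/2 - 4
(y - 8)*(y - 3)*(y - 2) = y^3 - 13*y^2 + 46*y - 48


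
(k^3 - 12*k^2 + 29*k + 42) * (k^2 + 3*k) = k^5 - 9*k^4 - 7*k^3 + 129*k^2 + 126*k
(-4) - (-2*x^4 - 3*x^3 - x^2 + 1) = 2*x^4 + 3*x^3 + x^2 - 5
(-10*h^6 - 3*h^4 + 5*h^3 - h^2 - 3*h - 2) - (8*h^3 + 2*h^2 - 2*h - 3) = -10*h^6 - 3*h^4 - 3*h^3 - 3*h^2 - h + 1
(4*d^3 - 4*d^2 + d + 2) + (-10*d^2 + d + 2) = 4*d^3 - 14*d^2 + 2*d + 4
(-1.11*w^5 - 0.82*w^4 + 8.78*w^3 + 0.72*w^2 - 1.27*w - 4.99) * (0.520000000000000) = -0.5772*w^5 - 0.4264*w^4 + 4.5656*w^3 + 0.3744*w^2 - 0.6604*w - 2.5948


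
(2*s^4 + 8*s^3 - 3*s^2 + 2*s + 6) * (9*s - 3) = 18*s^5 + 66*s^4 - 51*s^3 + 27*s^2 + 48*s - 18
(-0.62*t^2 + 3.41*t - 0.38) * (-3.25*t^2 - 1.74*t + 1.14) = 2.015*t^4 - 10.0037*t^3 - 5.4052*t^2 + 4.5486*t - 0.4332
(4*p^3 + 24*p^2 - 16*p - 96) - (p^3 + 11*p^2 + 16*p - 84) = 3*p^3 + 13*p^2 - 32*p - 12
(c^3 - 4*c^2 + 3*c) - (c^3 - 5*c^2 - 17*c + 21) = c^2 + 20*c - 21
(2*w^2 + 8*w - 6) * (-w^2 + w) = -2*w^4 - 6*w^3 + 14*w^2 - 6*w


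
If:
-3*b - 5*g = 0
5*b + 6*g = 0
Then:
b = 0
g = 0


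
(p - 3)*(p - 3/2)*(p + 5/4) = p^3 - 13*p^2/4 - 9*p/8 + 45/8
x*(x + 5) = x^2 + 5*x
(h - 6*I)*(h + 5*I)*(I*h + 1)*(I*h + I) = -h^4 - h^3 + 2*I*h^3 - 29*h^2 + 2*I*h^2 - 29*h + 30*I*h + 30*I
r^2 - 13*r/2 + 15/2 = (r - 5)*(r - 3/2)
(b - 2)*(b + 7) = b^2 + 5*b - 14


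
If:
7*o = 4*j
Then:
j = 7*o/4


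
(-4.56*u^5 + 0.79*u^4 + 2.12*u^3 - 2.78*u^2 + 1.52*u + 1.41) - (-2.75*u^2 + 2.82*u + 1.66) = -4.56*u^5 + 0.79*u^4 + 2.12*u^3 - 0.0299999999999998*u^2 - 1.3*u - 0.25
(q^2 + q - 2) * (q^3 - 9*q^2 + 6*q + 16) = q^5 - 8*q^4 - 5*q^3 + 40*q^2 + 4*q - 32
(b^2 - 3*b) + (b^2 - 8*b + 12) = 2*b^2 - 11*b + 12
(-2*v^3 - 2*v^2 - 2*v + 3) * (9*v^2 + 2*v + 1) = -18*v^5 - 22*v^4 - 24*v^3 + 21*v^2 + 4*v + 3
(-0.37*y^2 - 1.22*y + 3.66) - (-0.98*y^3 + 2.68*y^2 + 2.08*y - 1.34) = 0.98*y^3 - 3.05*y^2 - 3.3*y + 5.0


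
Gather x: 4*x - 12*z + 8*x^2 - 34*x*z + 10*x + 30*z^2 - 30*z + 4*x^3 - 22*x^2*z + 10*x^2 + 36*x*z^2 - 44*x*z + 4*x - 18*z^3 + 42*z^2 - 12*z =4*x^3 + x^2*(18 - 22*z) + x*(36*z^2 - 78*z + 18) - 18*z^3 + 72*z^2 - 54*z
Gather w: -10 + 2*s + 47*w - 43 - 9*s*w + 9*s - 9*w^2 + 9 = 11*s - 9*w^2 + w*(47 - 9*s) - 44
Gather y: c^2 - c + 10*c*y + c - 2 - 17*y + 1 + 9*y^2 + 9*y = c^2 + 9*y^2 + y*(10*c - 8) - 1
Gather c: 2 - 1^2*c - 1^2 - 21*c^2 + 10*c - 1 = -21*c^2 + 9*c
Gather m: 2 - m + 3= 5 - m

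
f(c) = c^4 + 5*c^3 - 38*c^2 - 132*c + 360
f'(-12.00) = -3972.00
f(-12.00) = 8568.00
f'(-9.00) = -1149.00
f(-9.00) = 1386.00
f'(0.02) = -133.51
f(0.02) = 357.34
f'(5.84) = 732.45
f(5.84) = 452.18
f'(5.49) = 564.74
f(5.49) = 225.77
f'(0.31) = -154.00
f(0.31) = 315.59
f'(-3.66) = 150.98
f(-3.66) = 268.39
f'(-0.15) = -120.28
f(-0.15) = 378.93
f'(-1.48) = 0.37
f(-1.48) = 460.71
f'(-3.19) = 133.23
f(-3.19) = 335.63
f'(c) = 4*c^3 + 15*c^2 - 76*c - 132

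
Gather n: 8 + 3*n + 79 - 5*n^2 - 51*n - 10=-5*n^2 - 48*n + 77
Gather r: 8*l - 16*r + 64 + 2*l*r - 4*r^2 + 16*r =2*l*r + 8*l - 4*r^2 + 64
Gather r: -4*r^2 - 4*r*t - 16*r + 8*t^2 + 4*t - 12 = -4*r^2 + r*(-4*t - 16) + 8*t^2 + 4*t - 12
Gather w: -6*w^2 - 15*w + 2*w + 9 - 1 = -6*w^2 - 13*w + 8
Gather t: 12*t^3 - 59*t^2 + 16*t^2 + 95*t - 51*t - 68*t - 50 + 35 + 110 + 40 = 12*t^3 - 43*t^2 - 24*t + 135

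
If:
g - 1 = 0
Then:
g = 1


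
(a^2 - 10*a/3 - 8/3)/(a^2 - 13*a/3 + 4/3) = (3*a + 2)/(3*a - 1)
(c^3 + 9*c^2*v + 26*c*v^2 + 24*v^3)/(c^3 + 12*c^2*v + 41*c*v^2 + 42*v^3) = (c + 4*v)/(c + 7*v)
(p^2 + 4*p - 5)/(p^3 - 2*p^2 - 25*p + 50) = (p - 1)/(p^2 - 7*p + 10)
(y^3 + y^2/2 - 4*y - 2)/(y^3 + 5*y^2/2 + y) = (y - 2)/y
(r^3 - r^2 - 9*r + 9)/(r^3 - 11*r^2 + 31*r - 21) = (r + 3)/(r - 7)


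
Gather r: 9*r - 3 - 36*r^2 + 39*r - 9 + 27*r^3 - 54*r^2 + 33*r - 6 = 27*r^3 - 90*r^2 + 81*r - 18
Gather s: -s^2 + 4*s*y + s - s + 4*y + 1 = -s^2 + 4*s*y + 4*y + 1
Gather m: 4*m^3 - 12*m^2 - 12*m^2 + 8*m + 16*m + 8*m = 4*m^3 - 24*m^2 + 32*m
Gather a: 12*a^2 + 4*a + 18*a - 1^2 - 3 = 12*a^2 + 22*a - 4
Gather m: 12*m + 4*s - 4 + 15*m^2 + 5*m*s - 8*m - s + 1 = 15*m^2 + m*(5*s + 4) + 3*s - 3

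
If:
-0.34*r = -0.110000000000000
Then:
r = 0.32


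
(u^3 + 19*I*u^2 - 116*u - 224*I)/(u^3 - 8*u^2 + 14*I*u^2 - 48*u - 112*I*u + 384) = (u^2 + 11*I*u - 28)/(u^2 + u*(-8 + 6*I) - 48*I)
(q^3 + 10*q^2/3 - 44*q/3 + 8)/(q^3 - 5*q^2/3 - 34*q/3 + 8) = (q^2 + 4*q - 12)/(q^2 - q - 12)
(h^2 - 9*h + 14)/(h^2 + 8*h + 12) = (h^2 - 9*h + 14)/(h^2 + 8*h + 12)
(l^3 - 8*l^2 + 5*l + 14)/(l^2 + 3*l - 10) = (l^2 - 6*l - 7)/(l + 5)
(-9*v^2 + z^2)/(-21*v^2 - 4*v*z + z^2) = (-3*v + z)/(-7*v + z)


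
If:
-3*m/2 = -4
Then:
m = 8/3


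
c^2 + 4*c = c*(c + 4)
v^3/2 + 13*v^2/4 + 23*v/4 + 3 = (v/2 + 1/2)*(v + 3/2)*(v + 4)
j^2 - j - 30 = (j - 6)*(j + 5)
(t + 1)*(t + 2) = t^2 + 3*t + 2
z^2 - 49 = (z - 7)*(z + 7)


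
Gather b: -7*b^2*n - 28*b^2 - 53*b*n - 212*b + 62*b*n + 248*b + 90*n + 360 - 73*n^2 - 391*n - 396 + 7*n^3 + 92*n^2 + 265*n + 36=b^2*(-7*n - 28) + b*(9*n + 36) + 7*n^3 + 19*n^2 - 36*n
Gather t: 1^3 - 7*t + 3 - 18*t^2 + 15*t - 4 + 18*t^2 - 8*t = 0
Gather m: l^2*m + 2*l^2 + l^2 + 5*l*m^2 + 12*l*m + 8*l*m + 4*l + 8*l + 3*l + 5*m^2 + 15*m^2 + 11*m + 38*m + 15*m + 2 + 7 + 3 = 3*l^2 + 15*l + m^2*(5*l + 20) + m*(l^2 + 20*l + 64) + 12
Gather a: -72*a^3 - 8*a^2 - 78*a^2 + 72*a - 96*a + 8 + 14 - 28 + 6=-72*a^3 - 86*a^2 - 24*a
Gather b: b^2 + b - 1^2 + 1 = b^2 + b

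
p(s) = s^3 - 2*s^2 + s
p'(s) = 3*s^2 - 4*s + 1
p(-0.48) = -1.05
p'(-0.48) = 3.61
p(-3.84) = -89.95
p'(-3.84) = 60.60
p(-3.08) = -51.27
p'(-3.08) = 41.78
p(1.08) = 0.01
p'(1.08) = 0.18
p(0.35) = 0.15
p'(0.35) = -0.03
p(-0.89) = -3.18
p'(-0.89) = 6.94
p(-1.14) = -5.22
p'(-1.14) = 9.46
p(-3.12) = -52.96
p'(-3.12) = 42.68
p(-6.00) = -294.00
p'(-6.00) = 133.00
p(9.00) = 576.00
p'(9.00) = 208.00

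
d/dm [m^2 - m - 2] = 2*m - 1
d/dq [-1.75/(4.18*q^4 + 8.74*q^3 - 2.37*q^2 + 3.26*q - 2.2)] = (29.26*q^3 + 45.885*q^2 - 8.295*q + 5.705)/(4.18*q^4 + 8.74*q^3 - 2.37*q^2 + 3.26*q - 2.2)^2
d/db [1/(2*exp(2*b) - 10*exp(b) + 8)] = (5/2 - exp(b))*exp(b)/(exp(2*b) - 5*exp(b) + 4)^2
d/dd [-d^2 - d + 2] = -2*d - 1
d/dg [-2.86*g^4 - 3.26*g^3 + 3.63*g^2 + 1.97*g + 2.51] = -11.44*g^3 - 9.78*g^2 + 7.26*g + 1.97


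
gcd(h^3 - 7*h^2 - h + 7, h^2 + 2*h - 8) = 1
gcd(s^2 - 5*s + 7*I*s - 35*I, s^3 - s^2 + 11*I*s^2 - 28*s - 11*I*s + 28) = s + 7*I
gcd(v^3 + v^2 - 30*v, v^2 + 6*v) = v^2 + 6*v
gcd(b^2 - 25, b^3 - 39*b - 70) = b + 5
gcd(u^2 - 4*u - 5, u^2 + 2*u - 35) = u - 5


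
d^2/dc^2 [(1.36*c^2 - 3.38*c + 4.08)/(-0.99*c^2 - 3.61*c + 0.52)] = (-1.77635683940025e-15*c^4 + 16.346484*c^3 - 28.193616*c^2 - 77.048928*c - 98.58832)/(0.970299*c^6 + 10.614483*c^5 + 37.176381*c^4 + 35.895313*c^3 - 19.526988*c^2 + 2.928432*c - 0.140608)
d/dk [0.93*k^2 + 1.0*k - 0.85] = 1.86*k + 1.0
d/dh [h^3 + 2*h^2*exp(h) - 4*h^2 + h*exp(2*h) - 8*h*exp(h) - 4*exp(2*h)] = 2*h^2*exp(h) + 3*h^2 + 2*h*exp(2*h) - 4*h*exp(h) - 8*h - 7*exp(2*h) - 8*exp(h)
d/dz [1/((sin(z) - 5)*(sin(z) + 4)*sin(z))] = (-3*cos(z) + 2/tan(z) + 20*cos(z)/sin(z)^2)/((sin(z) - 5)^2*(sin(z) + 4)^2)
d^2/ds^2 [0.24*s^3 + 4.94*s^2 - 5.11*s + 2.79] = 1.44*s + 9.88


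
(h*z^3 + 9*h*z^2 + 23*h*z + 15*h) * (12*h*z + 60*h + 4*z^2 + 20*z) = 12*h^2*z^4 + 168*h^2*z^3 + 816*h^2*z^2 + 1560*h^2*z + 900*h^2 + 4*h*z^5 + 56*h*z^4 + 272*h*z^3 + 520*h*z^2 + 300*h*z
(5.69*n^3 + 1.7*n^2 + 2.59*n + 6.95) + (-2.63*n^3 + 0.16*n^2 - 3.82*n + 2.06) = 3.06*n^3 + 1.86*n^2 - 1.23*n + 9.01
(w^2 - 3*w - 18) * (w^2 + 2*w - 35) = w^4 - w^3 - 59*w^2 + 69*w + 630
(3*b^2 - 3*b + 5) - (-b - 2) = 3*b^2 - 2*b + 7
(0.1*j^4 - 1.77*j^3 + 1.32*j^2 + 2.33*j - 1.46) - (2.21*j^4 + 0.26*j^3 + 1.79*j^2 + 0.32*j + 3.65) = -2.11*j^4 - 2.03*j^3 - 0.47*j^2 + 2.01*j - 5.11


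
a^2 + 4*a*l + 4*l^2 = (a + 2*l)^2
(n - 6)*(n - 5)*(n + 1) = n^3 - 10*n^2 + 19*n + 30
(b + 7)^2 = b^2 + 14*b + 49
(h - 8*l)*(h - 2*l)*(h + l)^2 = h^4 - 8*h^3*l - 3*h^2*l^2 + 22*h*l^3 + 16*l^4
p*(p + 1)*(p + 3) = p^3 + 4*p^2 + 3*p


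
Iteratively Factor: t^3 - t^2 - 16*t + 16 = (t - 1)*(t^2 - 16) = (t - 4)*(t - 1)*(t + 4)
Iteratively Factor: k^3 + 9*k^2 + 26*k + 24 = (k + 3)*(k^2 + 6*k + 8) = (k + 3)*(k + 4)*(k + 2)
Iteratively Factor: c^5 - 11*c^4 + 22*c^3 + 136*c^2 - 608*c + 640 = (c - 4)*(c^4 - 7*c^3 - 6*c^2 + 112*c - 160) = (c - 4)^2*(c^3 - 3*c^2 - 18*c + 40) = (c - 4)^2*(c + 4)*(c^2 - 7*c + 10) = (c - 4)^2*(c - 2)*(c + 4)*(c - 5)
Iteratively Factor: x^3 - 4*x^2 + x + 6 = (x - 3)*(x^2 - x - 2) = (x - 3)*(x + 1)*(x - 2)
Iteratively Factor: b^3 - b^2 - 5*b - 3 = (b + 1)*(b^2 - 2*b - 3) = (b - 3)*(b + 1)*(b + 1)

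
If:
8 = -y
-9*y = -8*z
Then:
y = -8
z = -9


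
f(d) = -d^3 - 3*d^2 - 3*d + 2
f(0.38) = 0.37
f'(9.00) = -300.00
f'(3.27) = -54.70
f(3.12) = -66.93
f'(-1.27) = -0.22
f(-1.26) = 3.02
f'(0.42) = -6.05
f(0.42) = 0.14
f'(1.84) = -24.20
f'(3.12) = -50.92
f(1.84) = -19.91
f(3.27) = -74.85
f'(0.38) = -5.71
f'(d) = -3*d^2 - 6*d - 3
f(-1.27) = 3.02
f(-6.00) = 128.00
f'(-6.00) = -75.00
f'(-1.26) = -0.20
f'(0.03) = -3.18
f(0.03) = 1.91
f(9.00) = -997.00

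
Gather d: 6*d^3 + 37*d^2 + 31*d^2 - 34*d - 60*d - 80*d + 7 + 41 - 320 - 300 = 6*d^3 + 68*d^2 - 174*d - 572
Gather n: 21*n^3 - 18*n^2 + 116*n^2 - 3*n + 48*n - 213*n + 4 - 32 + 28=21*n^3 + 98*n^2 - 168*n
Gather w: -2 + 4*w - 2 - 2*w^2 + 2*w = -2*w^2 + 6*w - 4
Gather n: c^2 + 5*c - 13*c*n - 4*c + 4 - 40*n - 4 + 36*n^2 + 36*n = c^2 + c + 36*n^2 + n*(-13*c - 4)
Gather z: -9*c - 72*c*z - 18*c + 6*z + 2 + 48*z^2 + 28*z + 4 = -27*c + 48*z^2 + z*(34 - 72*c) + 6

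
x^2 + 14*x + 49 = (x + 7)^2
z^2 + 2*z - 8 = (z - 2)*(z + 4)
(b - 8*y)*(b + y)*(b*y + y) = b^3*y - 7*b^2*y^2 + b^2*y - 8*b*y^3 - 7*b*y^2 - 8*y^3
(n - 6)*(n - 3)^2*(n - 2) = n^4 - 14*n^3 + 69*n^2 - 144*n + 108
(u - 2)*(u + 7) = u^2 + 5*u - 14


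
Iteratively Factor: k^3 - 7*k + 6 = (k + 3)*(k^2 - 3*k + 2) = (k - 1)*(k + 3)*(k - 2)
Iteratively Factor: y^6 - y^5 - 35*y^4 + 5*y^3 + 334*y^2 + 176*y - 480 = (y - 5)*(y^5 + 4*y^4 - 15*y^3 - 70*y^2 - 16*y + 96) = (y - 5)*(y - 4)*(y^4 + 8*y^3 + 17*y^2 - 2*y - 24) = (y - 5)*(y - 4)*(y + 2)*(y^3 + 6*y^2 + 5*y - 12) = (y - 5)*(y - 4)*(y - 1)*(y + 2)*(y^2 + 7*y + 12) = (y - 5)*(y - 4)*(y - 1)*(y + 2)*(y + 4)*(y + 3)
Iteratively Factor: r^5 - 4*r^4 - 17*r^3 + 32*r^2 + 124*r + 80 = (r + 2)*(r^4 - 6*r^3 - 5*r^2 + 42*r + 40) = (r - 4)*(r + 2)*(r^3 - 2*r^2 - 13*r - 10) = (r - 4)*(r + 2)^2*(r^2 - 4*r - 5) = (r - 5)*(r - 4)*(r + 2)^2*(r + 1)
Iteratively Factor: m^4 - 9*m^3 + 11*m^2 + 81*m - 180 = (m - 5)*(m^3 - 4*m^2 - 9*m + 36) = (m - 5)*(m - 3)*(m^2 - m - 12) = (m - 5)*(m - 3)*(m + 3)*(m - 4)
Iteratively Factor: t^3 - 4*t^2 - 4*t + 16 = (t - 4)*(t^2 - 4) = (t - 4)*(t - 2)*(t + 2)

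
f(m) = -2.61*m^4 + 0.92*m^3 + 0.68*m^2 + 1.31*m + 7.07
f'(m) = -10.44*m^3 + 2.76*m^2 + 1.36*m + 1.31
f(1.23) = 5.45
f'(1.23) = -12.27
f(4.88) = -1343.62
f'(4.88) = -1139.60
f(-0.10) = 6.94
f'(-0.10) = 1.21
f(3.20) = -225.31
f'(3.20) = -308.17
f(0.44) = 7.76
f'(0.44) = 1.55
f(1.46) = 1.44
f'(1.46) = -23.31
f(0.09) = 7.19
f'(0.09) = 1.45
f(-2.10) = -51.96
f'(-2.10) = 107.31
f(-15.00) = -135095.83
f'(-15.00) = 35836.91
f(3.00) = -169.45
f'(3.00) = -251.65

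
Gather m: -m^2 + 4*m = -m^2 + 4*m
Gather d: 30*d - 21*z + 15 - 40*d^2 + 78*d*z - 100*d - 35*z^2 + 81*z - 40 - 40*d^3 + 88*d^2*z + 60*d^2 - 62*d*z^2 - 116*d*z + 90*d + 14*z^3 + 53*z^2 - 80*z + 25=-40*d^3 + d^2*(88*z + 20) + d*(-62*z^2 - 38*z + 20) + 14*z^3 + 18*z^2 - 20*z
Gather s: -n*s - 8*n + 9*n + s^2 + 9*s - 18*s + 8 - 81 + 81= n + s^2 + s*(-n - 9) + 8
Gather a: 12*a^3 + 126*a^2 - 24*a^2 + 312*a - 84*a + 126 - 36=12*a^3 + 102*a^2 + 228*a + 90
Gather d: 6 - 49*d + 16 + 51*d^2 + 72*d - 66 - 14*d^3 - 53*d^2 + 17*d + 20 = -14*d^3 - 2*d^2 + 40*d - 24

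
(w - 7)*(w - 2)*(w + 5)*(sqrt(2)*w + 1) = sqrt(2)*w^4 - 4*sqrt(2)*w^3 + w^3 - 31*sqrt(2)*w^2 - 4*w^2 - 31*w + 70*sqrt(2)*w + 70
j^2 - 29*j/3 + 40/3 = (j - 8)*(j - 5/3)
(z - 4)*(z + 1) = z^2 - 3*z - 4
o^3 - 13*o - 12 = (o - 4)*(o + 1)*(o + 3)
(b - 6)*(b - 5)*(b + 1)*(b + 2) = b^4 - 8*b^3 - b^2 + 68*b + 60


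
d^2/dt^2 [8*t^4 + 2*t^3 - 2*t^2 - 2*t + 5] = 96*t^2 + 12*t - 4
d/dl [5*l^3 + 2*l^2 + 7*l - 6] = 15*l^2 + 4*l + 7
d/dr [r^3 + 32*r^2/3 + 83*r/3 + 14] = 3*r^2 + 64*r/3 + 83/3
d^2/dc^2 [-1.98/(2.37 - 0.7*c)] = 1.9404/(0.7*c - 2.37)^3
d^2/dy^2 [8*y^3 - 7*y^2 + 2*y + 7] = 48*y - 14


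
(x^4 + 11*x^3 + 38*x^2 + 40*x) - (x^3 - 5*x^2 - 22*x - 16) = x^4 + 10*x^3 + 43*x^2 + 62*x + 16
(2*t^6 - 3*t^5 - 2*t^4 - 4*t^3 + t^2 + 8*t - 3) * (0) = 0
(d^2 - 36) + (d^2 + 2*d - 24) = 2*d^2 + 2*d - 60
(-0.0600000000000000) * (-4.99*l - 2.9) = 0.2994*l + 0.174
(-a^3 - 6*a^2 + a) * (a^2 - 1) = -a^5 - 6*a^4 + 2*a^3 + 6*a^2 - a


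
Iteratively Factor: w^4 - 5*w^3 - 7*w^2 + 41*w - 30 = (w - 1)*(w^3 - 4*w^2 - 11*w + 30) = (w - 5)*(w - 1)*(w^2 + w - 6) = (w - 5)*(w - 1)*(w + 3)*(w - 2)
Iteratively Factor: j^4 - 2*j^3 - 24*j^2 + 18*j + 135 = (j + 3)*(j^3 - 5*j^2 - 9*j + 45) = (j - 3)*(j + 3)*(j^2 - 2*j - 15) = (j - 5)*(j - 3)*(j + 3)*(j + 3)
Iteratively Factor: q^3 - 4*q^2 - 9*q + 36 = (q - 3)*(q^2 - q - 12) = (q - 4)*(q - 3)*(q + 3)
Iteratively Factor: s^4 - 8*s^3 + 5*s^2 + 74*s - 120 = (s - 5)*(s^3 - 3*s^2 - 10*s + 24) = (s - 5)*(s - 4)*(s^2 + s - 6) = (s - 5)*(s - 4)*(s + 3)*(s - 2)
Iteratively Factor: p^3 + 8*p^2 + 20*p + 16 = (p + 2)*(p^2 + 6*p + 8) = (p + 2)*(p + 4)*(p + 2)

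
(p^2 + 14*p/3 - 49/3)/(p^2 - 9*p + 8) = (3*p^2 + 14*p - 49)/(3*(p^2 - 9*p + 8))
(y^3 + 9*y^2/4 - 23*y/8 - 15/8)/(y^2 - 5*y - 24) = (8*y^2 - 6*y - 5)/(8*(y - 8))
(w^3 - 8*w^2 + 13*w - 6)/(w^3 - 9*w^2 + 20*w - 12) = (w - 1)/(w - 2)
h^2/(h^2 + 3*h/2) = 2*h/(2*h + 3)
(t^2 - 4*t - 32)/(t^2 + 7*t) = (t^2 - 4*t - 32)/(t*(t + 7))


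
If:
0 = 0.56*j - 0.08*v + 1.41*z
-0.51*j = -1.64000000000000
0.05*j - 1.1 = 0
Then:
No Solution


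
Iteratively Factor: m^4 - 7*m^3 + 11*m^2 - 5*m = (m)*(m^3 - 7*m^2 + 11*m - 5) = m*(m - 1)*(m^2 - 6*m + 5) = m*(m - 1)^2*(m - 5)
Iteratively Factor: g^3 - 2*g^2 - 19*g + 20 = (g - 1)*(g^2 - g - 20) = (g - 5)*(g - 1)*(g + 4)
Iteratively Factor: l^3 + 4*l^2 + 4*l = (l)*(l^2 + 4*l + 4) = l*(l + 2)*(l + 2)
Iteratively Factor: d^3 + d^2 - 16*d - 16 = (d + 4)*(d^2 - 3*d - 4) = (d - 4)*(d + 4)*(d + 1)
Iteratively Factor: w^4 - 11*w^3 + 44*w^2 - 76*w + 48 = (w - 2)*(w^3 - 9*w^2 + 26*w - 24) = (w - 3)*(w - 2)*(w^2 - 6*w + 8) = (w - 3)*(w - 2)^2*(w - 4)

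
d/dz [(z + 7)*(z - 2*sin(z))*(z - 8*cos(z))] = (z + 7)*(z - 2*sin(z))*(8*sin(z) + 1) - (z + 7)*(z - 8*cos(z))*(2*cos(z) - 1) + (z - 2*sin(z))*(z - 8*cos(z))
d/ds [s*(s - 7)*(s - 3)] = 3*s^2 - 20*s + 21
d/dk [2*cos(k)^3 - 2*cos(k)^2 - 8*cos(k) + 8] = 2*(-3*cos(k)^2 + 2*cos(k) + 4)*sin(k)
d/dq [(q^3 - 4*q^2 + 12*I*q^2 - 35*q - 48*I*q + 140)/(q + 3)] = (2*q^3 + q^2*(5 + 12*I) + q*(-24 + 72*I) - 245 - 144*I)/(q^2 + 6*q + 9)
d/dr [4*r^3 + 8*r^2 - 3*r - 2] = 12*r^2 + 16*r - 3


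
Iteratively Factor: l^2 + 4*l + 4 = (l + 2)*(l + 2)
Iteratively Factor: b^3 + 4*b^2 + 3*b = (b + 3)*(b^2 + b) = b*(b + 3)*(b + 1)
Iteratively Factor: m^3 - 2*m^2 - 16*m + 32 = (m - 4)*(m^2 + 2*m - 8) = (m - 4)*(m - 2)*(m + 4)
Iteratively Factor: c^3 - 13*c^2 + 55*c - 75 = (c - 5)*(c^2 - 8*c + 15) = (c - 5)^2*(c - 3)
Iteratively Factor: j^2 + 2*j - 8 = (j + 4)*(j - 2)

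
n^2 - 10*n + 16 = (n - 8)*(n - 2)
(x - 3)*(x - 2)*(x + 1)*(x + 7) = x^4 + 3*x^3 - 27*x^2 + 13*x + 42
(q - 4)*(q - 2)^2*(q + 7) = q^4 - q^3 - 36*q^2 + 124*q - 112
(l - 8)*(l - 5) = l^2 - 13*l + 40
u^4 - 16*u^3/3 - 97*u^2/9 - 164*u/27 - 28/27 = (u - 7)*(u + 1/3)*(u + 2/3)^2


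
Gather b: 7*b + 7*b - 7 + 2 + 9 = 14*b + 4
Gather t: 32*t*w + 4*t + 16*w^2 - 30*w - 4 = t*(32*w + 4) + 16*w^2 - 30*w - 4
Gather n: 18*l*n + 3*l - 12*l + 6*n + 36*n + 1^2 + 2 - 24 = -9*l + n*(18*l + 42) - 21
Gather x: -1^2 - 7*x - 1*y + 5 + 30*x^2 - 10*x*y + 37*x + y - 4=30*x^2 + x*(30 - 10*y)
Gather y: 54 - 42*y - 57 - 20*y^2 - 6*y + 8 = -20*y^2 - 48*y + 5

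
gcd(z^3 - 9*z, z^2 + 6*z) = z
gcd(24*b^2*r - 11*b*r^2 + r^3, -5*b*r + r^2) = r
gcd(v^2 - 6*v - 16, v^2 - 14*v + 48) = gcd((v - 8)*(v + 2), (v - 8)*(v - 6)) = v - 8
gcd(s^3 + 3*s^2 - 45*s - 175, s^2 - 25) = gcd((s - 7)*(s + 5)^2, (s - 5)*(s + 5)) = s + 5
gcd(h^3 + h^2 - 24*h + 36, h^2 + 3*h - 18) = h^2 + 3*h - 18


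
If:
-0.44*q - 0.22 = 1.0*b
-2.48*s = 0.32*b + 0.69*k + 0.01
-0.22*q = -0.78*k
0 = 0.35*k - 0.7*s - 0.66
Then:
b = -2.84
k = 1.68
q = 5.94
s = -0.10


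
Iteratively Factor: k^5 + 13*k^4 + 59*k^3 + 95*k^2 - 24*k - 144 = (k + 4)*(k^4 + 9*k^3 + 23*k^2 + 3*k - 36) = (k + 3)*(k + 4)*(k^3 + 6*k^2 + 5*k - 12) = (k - 1)*(k + 3)*(k + 4)*(k^2 + 7*k + 12) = (k - 1)*(k + 3)^2*(k + 4)*(k + 4)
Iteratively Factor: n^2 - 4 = (n + 2)*(n - 2)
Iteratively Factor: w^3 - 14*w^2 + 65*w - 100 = (w - 5)*(w^2 - 9*w + 20) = (w - 5)^2*(w - 4)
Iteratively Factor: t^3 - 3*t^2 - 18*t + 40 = (t - 5)*(t^2 + 2*t - 8) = (t - 5)*(t + 4)*(t - 2)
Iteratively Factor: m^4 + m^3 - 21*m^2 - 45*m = (m)*(m^3 + m^2 - 21*m - 45) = m*(m + 3)*(m^2 - 2*m - 15) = m*(m - 5)*(m + 3)*(m + 3)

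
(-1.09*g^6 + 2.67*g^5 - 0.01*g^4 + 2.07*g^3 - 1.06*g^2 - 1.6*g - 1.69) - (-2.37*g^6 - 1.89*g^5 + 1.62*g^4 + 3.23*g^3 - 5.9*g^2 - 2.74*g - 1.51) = 1.28*g^6 + 4.56*g^5 - 1.63*g^4 - 1.16*g^3 + 4.84*g^2 + 1.14*g - 0.18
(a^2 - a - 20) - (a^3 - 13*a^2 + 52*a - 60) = -a^3 + 14*a^2 - 53*a + 40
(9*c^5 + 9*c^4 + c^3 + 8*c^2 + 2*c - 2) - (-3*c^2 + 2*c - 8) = 9*c^5 + 9*c^4 + c^3 + 11*c^2 + 6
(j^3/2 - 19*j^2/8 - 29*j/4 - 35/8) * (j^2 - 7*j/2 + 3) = j^5/2 - 33*j^4/8 + 41*j^3/16 + 111*j^2/8 - 103*j/16 - 105/8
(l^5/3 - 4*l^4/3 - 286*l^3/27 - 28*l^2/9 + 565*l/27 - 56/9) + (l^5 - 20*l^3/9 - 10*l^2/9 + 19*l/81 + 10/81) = 4*l^5/3 - 4*l^4/3 - 346*l^3/27 - 38*l^2/9 + 1714*l/81 - 494/81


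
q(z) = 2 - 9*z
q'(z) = -9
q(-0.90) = 10.10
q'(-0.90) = -9.00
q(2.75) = -22.75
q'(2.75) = -9.00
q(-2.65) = 25.85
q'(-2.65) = -9.00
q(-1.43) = 14.87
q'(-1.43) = -9.00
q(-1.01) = 11.09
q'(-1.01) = -9.00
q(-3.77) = 35.93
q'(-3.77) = -9.00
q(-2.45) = 24.05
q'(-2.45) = -9.00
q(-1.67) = 17.03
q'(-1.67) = -9.00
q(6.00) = -52.00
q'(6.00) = -9.00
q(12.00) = -106.00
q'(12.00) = -9.00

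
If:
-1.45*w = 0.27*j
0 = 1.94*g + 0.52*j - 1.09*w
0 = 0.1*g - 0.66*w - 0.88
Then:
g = -3.83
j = 10.28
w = -1.91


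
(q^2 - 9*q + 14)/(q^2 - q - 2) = (q - 7)/(q + 1)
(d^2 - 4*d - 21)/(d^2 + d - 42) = (d^2 - 4*d - 21)/(d^2 + d - 42)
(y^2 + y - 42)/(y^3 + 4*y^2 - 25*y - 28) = (y - 6)/(y^2 - 3*y - 4)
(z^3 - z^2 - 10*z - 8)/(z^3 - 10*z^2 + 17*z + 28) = (z + 2)/(z - 7)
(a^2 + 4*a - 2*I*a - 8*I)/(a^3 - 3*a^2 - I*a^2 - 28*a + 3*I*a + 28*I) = (a - 2*I)/(a^2 - a*(7 + I) + 7*I)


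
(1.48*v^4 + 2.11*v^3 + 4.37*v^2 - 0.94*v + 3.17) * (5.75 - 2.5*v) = -3.7*v^5 + 3.235*v^4 + 1.2075*v^3 + 27.4775*v^2 - 13.33*v + 18.2275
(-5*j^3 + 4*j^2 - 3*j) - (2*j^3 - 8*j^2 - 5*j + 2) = -7*j^3 + 12*j^2 + 2*j - 2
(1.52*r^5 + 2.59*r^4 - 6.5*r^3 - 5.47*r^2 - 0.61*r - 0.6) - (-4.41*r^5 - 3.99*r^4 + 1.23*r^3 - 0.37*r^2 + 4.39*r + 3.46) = 5.93*r^5 + 6.58*r^4 - 7.73*r^3 - 5.1*r^2 - 5.0*r - 4.06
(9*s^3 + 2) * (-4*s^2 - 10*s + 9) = -36*s^5 - 90*s^4 + 81*s^3 - 8*s^2 - 20*s + 18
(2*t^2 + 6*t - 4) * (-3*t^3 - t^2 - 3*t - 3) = -6*t^5 - 20*t^4 - 20*t^2 - 6*t + 12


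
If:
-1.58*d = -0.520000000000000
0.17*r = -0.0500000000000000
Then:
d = 0.33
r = -0.29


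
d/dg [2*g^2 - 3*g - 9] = 4*g - 3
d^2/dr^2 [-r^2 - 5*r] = -2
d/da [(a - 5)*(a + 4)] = 2*a - 1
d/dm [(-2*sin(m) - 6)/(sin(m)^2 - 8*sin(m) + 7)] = 2*(sin(m)^2 + 6*sin(m) - 31)*cos(m)/(sin(m)^2 - 8*sin(m) + 7)^2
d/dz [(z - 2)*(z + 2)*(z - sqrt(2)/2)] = 3*z^2 - sqrt(2)*z - 4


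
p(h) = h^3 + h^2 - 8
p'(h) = 3*h^2 + 2*h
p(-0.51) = -7.87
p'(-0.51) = -0.24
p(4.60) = 110.50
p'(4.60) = 72.68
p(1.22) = -4.70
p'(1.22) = 6.91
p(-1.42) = -8.85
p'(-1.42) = 3.21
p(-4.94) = -104.15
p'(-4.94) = 63.33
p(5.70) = 209.68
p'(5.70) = 108.87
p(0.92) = -6.37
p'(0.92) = 4.38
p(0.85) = -6.66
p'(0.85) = 3.87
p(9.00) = 802.00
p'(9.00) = 261.00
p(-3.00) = -26.00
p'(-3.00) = 21.00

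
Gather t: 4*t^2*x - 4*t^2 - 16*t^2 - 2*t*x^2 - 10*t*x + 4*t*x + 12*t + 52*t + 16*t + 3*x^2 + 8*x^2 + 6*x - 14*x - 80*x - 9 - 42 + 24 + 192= t^2*(4*x - 20) + t*(-2*x^2 - 6*x + 80) + 11*x^2 - 88*x + 165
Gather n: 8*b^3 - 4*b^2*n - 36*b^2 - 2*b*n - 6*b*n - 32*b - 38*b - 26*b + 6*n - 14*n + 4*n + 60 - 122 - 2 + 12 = 8*b^3 - 36*b^2 - 96*b + n*(-4*b^2 - 8*b - 4) - 52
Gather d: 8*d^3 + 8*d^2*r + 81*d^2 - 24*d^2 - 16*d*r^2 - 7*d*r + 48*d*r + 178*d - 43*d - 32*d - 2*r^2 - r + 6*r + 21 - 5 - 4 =8*d^3 + d^2*(8*r + 57) + d*(-16*r^2 + 41*r + 103) - 2*r^2 + 5*r + 12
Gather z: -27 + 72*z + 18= 72*z - 9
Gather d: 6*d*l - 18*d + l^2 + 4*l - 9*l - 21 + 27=d*(6*l - 18) + l^2 - 5*l + 6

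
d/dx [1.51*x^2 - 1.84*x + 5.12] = 3.02*x - 1.84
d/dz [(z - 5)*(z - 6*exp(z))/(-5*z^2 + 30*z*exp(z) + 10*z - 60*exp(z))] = -3/(5*z^2 - 20*z + 20)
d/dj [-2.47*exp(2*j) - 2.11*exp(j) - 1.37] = (-4.94*exp(j) - 2.11)*exp(j)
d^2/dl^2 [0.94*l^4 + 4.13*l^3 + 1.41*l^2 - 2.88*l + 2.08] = 11.28*l^2 + 24.78*l + 2.82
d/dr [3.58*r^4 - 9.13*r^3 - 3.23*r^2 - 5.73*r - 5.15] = 14.32*r^3 - 27.39*r^2 - 6.46*r - 5.73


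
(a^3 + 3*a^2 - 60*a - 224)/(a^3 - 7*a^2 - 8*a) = (a^2 + 11*a + 28)/(a*(a + 1))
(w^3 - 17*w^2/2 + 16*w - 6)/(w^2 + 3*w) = (w^3 - 17*w^2/2 + 16*w - 6)/(w*(w + 3))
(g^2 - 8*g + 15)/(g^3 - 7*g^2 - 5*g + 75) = (g - 3)/(g^2 - 2*g - 15)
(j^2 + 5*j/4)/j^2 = (j + 5/4)/j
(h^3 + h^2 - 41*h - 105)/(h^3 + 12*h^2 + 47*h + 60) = (h - 7)/(h + 4)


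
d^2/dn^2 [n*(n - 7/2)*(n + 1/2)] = 6*n - 6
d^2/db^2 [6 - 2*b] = 0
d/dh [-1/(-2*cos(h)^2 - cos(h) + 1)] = (4*cos(h) + 1)*sin(h)/(cos(h) + cos(2*h))^2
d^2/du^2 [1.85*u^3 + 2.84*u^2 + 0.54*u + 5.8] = 11.1*u + 5.68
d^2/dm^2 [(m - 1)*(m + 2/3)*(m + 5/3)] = 6*m + 8/3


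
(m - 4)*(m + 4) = m^2 - 16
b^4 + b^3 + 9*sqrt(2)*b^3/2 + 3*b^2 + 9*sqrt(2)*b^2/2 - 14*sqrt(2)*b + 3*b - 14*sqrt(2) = (b + 1)*(b - sqrt(2))*(b + 2*sqrt(2))*(b + 7*sqrt(2)/2)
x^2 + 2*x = x*(x + 2)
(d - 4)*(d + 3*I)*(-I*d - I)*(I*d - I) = d^4 - 4*d^3 + 3*I*d^3 - d^2 - 12*I*d^2 + 4*d - 3*I*d + 12*I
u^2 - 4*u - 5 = (u - 5)*(u + 1)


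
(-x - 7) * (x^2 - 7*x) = -x^3 + 49*x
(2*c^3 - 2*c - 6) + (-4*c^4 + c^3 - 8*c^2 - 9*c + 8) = -4*c^4 + 3*c^3 - 8*c^2 - 11*c + 2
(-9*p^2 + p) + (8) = -9*p^2 + p + 8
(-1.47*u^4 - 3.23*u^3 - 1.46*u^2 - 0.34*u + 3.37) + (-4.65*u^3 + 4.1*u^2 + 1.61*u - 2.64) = -1.47*u^4 - 7.88*u^3 + 2.64*u^2 + 1.27*u + 0.73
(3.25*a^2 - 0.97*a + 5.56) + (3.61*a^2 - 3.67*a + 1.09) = 6.86*a^2 - 4.64*a + 6.65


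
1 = 1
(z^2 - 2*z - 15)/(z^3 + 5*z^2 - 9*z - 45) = (z - 5)/(z^2 + 2*z - 15)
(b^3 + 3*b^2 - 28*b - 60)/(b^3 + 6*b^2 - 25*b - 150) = (b + 2)/(b + 5)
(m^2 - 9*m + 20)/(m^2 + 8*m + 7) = (m^2 - 9*m + 20)/(m^2 + 8*m + 7)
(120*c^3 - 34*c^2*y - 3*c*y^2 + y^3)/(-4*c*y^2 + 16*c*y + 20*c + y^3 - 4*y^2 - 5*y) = (-30*c^2 + c*y + y^2)/(y^2 - 4*y - 5)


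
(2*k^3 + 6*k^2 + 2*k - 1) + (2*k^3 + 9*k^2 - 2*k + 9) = 4*k^3 + 15*k^2 + 8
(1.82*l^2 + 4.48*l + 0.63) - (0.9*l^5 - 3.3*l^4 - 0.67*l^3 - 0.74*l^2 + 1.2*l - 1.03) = -0.9*l^5 + 3.3*l^4 + 0.67*l^3 + 2.56*l^2 + 3.28*l + 1.66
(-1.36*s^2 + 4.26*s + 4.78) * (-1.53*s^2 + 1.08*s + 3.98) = 2.0808*s^4 - 7.9866*s^3 - 8.1254*s^2 + 22.1172*s + 19.0244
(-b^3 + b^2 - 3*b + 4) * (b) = -b^4 + b^3 - 3*b^2 + 4*b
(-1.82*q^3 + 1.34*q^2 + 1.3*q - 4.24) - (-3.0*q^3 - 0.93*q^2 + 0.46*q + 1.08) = 1.18*q^3 + 2.27*q^2 + 0.84*q - 5.32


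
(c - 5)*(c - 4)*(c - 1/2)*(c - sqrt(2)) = c^4 - 19*c^3/2 - sqrt(2)*c^3 + 19*sqrt(2)*c^2/2 + 49*c^2/2 - 49*sqrt(2)*c/2 - 10*c + 10*sqrt(2)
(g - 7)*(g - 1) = g^2 - 8*g + 7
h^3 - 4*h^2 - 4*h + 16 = (h - 4)*(h - 2)*(h + 2)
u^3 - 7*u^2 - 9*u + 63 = (u - 7)*(u - 3)*(u + 3)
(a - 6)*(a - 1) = a^2 - 7*a + 6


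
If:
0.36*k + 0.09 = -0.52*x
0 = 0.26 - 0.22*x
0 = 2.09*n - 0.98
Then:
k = -1.96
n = 0.47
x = 1.18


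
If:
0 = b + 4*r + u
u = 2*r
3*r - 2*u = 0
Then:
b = 0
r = 0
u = 0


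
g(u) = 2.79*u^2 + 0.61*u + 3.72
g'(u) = 5.58*u + 0.61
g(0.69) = 5.47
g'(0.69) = 4.46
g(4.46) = 61.94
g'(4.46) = 25.50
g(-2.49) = 19.50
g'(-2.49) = -13.28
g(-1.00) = 5.90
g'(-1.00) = -4.97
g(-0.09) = 3.69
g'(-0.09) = 0.11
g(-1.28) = 7.51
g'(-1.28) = -6.53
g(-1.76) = 11.29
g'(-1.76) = -9.21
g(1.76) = 13.44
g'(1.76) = 10.43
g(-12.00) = 398.16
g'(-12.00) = -66.35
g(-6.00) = 100.50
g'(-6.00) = -32.87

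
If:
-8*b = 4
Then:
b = -1/2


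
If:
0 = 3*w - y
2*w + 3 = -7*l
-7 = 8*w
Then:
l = -5/28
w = -7/8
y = -21/8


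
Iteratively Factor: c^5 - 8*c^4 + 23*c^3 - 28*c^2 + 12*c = (c - 1)*(c^4 - 7*c^3 + 16*c^2 - 12*c) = (c - 2)*(c - 1)*(c^3 - 5*c^2 + 6*c) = (c - 2)^2*(c - 1)*(c^2 - 3*c) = c*(c - 2)^2*(c - 1)*(c - 3)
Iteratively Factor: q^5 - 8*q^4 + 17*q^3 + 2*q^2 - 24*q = (q - 2)*(q^4 - 6*q^3 + 5*q^2 + 12*q) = (q - 4)*(q - 2)*(q^3 - 2*q^2 - 3*q) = q*(q - 4)*(q - 2)*(q^2 - 2*q - 3) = q*(q - 4)*(q - 2)*(q + 1)*(q - 3)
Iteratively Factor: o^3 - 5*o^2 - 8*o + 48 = (o + 3)*(o^2 - 8*o + 16) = (o - 4)*(o + 3)*(o - 4)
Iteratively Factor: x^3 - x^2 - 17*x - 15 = (x + 3)*(x^2 - 4*x - 5) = (x + 1)*(x + 3)*(x - 5)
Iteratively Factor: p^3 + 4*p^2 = (p + 4)*(p^2) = p*(p + 4)*(p)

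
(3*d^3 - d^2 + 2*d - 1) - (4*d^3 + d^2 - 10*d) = -d^3 - 2*d^2 + 12*d - 1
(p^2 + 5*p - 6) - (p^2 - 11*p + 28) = 16*p - 34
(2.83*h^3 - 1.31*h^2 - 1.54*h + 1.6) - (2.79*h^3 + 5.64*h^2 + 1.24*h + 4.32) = 0.04*h^3 - 6.95*h^2 - 2.78*h - 2.72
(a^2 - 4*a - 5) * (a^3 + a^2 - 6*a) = a^5 - 3*a^4 - 15*a^3 + 19*a^2 + 30*a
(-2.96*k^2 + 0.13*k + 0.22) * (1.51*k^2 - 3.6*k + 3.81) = -4.4696*k^4 + 10.8523*k^3 - 11.4134*k^2 - 0.2967*k + 0.8382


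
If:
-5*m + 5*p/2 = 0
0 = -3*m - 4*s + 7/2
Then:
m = 7/6 - 4*s/3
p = 7/3 - 8*s/3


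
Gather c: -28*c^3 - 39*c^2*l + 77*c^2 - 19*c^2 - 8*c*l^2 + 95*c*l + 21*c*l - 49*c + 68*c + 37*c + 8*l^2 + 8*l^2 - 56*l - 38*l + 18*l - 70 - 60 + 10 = -28*c^3 + c^2*(58 - 39*l) + c*(-8*l^2 + 116*l + 56) + 16*l^2 - 76*l - 120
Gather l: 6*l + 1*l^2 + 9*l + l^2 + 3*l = 2*l^2 + 18*l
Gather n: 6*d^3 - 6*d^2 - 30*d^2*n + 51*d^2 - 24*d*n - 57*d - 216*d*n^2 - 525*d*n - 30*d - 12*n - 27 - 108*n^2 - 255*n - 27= 6*d^3 + 45*d^2 - 87*d + n^2*(-216*d - 108) + n*(-30*d^2 - 549*d - 267) - 54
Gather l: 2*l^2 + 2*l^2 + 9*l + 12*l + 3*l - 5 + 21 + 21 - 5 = 4*l^2 + 24*l + 32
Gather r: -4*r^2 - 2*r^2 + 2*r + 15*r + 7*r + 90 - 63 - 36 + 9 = -6*r^2 + 24*r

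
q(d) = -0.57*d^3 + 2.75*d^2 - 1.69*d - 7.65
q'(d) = -1.71*d^2 + 5.5*d - 1.69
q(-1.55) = 3.70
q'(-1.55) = -14.32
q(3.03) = -3.38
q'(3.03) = -0.72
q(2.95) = -3.34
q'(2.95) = -0.35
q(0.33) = -7.93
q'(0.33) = -0.06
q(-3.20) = 44.60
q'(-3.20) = -36.80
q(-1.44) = 2.19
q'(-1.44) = -13.16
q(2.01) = -4.57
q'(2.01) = 2.46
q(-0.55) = -5.79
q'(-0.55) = -5.23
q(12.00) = -616.89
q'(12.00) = -181.93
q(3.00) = -3.36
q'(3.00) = -0.58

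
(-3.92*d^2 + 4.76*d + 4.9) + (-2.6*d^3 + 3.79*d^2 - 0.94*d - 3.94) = -2.6*d^3 - 0.13*d^2 + 3.82*d + 0.96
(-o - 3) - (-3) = -o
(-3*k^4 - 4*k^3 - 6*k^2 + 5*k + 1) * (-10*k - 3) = 30*k^5 + 49*k^4 + 72*k^3 - 32*k^2 - 25*k - 3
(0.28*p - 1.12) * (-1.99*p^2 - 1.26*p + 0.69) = -0.5572*p^3 + 1.876*p^2 + 1.6044*p - 0.7728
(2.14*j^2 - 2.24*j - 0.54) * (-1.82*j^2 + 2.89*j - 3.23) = -3.8948*j^4 + 10.2614*j^3 - 12.403*j^2 + 5.6746*j + 1.7442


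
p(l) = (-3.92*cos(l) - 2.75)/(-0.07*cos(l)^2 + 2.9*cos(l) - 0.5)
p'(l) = (-0.14*sin(l)*cos(l) + 2.9*sin(l))*(-3.92*cos(l) - 2.75)/(-0.07*cos(l)^2 + 2.9*cos(l) - 0.5)^2 + 3.92*sin(l)/(-0.07*cos(l)^2 + 2.9*cos(l) - 0.5) = (0.2744*cos(l)^2 + 0.385*cos(l) - 9.935)*sin(l)/(0.0049*cos(l)^4 - 0.406*cos(l)^3 + 8.48*cos(l)^2 - 2.9*cos(l) + 0.25)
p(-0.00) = -2.86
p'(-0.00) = 0.00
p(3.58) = -0.25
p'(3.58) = 0.42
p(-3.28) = -0.33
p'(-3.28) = -0.12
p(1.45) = 21.26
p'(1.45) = -427.19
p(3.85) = -0.08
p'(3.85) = 0.87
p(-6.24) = -2.86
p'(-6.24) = -0.07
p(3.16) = -0.34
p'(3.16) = 0.02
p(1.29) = -12.86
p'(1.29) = -105.92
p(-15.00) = -0.08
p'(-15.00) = 0.87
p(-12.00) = -3.19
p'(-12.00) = -1.40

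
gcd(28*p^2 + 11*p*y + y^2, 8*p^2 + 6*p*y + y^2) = 4*p + y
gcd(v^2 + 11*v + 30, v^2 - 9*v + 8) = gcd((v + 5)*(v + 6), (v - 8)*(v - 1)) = 1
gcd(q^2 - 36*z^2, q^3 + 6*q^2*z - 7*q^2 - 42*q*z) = q + 6*z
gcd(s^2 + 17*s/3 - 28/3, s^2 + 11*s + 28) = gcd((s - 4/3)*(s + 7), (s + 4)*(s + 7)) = s + 7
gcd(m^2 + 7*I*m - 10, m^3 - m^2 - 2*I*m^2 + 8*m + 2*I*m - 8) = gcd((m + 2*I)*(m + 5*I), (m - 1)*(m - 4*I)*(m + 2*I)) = m + 2*I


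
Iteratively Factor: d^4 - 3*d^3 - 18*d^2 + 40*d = (d - 5)*(d^3 + 2*d^2 - 8*d) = (d - 5)*(d + 4)*(d^2 - 2*d) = d*(d - 5)*(d + 4)*(d - 2)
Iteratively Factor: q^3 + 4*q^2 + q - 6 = (q + 2)*(q^2 + 2*q - 3) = (q - 1)*(q + 2)*(q + 3)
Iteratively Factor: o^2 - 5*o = (o - 5)*(o)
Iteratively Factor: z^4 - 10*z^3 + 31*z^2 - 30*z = (z)*(z^3 - 10*z^2 + 31*z - 30) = z*(z - 2)*(z^2 - 8*z + 15) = z*(z - 5)*(z - 2)*(z - 3)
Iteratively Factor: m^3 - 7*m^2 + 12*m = (m - 4)*(m^2 - 3*m) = (m - 4)*(m - 3)*(m)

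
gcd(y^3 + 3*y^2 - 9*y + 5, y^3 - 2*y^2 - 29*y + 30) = y^2 + 4*y - 5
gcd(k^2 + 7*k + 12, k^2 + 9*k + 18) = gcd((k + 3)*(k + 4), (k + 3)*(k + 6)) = k + 3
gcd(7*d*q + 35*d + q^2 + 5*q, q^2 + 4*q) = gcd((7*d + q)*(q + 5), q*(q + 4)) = 1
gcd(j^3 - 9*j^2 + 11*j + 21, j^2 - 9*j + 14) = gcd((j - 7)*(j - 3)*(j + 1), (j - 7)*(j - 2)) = j - 7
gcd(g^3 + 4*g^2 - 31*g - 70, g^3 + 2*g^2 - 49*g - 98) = g^2 + 9*g + 14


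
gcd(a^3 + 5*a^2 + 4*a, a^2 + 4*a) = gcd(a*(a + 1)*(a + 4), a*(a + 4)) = a^2 + 4*a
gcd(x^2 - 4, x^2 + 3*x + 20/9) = 1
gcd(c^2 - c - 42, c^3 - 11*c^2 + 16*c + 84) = c - 7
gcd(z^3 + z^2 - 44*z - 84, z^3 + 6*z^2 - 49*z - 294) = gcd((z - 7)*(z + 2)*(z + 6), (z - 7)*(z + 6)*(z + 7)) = z^2 - z - 42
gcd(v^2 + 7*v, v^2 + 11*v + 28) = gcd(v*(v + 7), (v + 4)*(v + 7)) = v + 7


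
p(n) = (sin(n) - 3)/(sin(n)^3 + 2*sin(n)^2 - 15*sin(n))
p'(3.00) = 9.93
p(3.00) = 1.38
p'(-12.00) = -0.58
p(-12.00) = 0.34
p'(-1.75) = 0.03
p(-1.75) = -0.25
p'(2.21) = 0.18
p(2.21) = 0.21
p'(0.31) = -2.04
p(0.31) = 0.62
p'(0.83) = -0.24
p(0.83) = 0.24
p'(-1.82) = 0.05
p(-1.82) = -0.26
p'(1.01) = -0.15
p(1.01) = 0.20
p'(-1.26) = -0.06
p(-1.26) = -0.26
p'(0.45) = -0.95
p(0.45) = 0.42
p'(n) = (sin(n) - 3)*(-3*sin(n)^2*cos(n) - 4*sin(n)*cos(n) + 15*cos(n))/(sin(n)^3 + 2*sin(n)^2 - 15*sin(n))^2 + cos(n)/(sin(n)^3 + 2*sin(n)^2 - 15*sin(n))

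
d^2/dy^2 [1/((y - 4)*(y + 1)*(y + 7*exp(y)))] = (-7*(y - 4)^2*(y + 1)^2*(y + 7*exp(y))*exp(y) + 2*(y - 4)^2*(y + 1)^2*(7*exp(y) + 1)^2 + 2*(y - 4)^2*(y + 1)*(y + 7*exp(y))*(7*exp(y) + 1) + 2*(y - 4)^2*(y + 7*exp(y))^2 + 2*(y - 4)*(y + 1)^2*(y + 7*exp(y))*(7*exp(y) + 1) + 2*(y - 4)*(y + 1)*(y + 7*exp(y))^2 + 2*(y + 1)^2*(y + 7*exp(y))^2)/((y - 4)^3*(y + 1)^3*(y + 7*exp(y))^3)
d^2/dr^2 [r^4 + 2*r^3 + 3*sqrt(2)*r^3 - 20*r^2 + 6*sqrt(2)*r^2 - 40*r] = 12*r^2 + 12*r + 18*sqrt(2)*r - 40 + 12*sqrt(2)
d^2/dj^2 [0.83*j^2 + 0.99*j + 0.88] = 1.66000000000000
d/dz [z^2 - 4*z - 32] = 2*z - 4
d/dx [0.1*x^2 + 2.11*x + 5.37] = 0.2*x + 2.11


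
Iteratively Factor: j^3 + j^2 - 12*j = (j + 4)*(j^2 - 3*j) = (j - 3)*(j + 4)*(j)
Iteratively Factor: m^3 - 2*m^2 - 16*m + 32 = (m - 2)*(m^2 - 16) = (m - 2)*(m + 4)*(m - 4)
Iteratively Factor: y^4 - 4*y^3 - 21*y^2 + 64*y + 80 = (y - 5)*(y^3 + y^2 - 16*y - 16) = (y - 5)*(y + 1)*(y^2 - 16) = (y - 5)*(y + 1)*(y + 4)*(y - 4)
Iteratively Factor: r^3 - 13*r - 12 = (r + 1)*(r^2 - r - 12) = (r + 1)*(r + 3)*(r - 4)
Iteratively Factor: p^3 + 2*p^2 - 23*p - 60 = (p + 4)*(p^2 - 2*p - 15) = (p + 3)*(p + 4)*(p - 5)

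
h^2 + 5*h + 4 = (h + 1)*(h + 4)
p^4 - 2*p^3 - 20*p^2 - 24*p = p*(p - 6)*(p + 2)^2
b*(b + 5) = b^2 + 5*b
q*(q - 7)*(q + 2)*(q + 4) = q^4 - q^3 - 34*q^2 - 56*q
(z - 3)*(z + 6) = z^2 + 3*z - 18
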